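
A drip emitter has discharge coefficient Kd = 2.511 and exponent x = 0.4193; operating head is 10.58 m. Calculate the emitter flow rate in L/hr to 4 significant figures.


Approach: apply the emitter characteristic equation, q = Kd * h^x.
q = 2.511 * 10.58^0.4193 = 6.752 L/hr
Therefore the emitter flow rate = 6.752 L/hr.


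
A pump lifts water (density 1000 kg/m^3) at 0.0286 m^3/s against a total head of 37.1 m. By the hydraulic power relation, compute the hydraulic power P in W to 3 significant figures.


Approach: apply the hydraulic power relation, P = rho*g*Q*H.
P = 1000 * 9.81 * 0.0286 * 37.1 = 10400 W
Therefore the hydraulic power P = 10400 W.


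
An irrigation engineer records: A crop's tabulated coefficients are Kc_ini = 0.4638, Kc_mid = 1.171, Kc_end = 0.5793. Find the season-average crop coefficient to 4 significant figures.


Approach: apply a simple seasonal average, Kc_avg = (Kc_ini + Kc_mid + Kc_end)/3.
Kc_avg = (0.4638 + 1.171 + 0.5793)/3 = 0.7380
Therefore the season-average crop coefficient = 0.7380.


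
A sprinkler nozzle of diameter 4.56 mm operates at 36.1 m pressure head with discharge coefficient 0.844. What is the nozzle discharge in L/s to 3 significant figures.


Approach: apply the orifice equation, Q = Cd*A*sqrt(2*g*h), A = pi*(d/2)^2.
A = pi*(4.56e-3/2)^2 = 1.6331e-05 m^2
Q = 0.844 * 1.6331e-05 * sqrt(2*9.81*36.1) * 1000 = 0.367 L/s
Therefore the nozzle discharge = 0.367 L/s.


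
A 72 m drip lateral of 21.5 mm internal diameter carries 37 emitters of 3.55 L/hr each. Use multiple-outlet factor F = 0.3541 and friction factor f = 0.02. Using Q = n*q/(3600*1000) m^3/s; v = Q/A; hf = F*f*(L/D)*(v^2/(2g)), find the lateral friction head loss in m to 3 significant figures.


Q = 37*3.55/(3600*1000) = 3.6486e-05 m^3/s
A = pi*(21.5e-3/2)^2 = 3.6305e-04 m^2, so v = Q/A = 0.10050 m/s
hf = 0.3541*0.02*(72/0.0215)*(0.10050^2/(2*9.81)) = 0.0122 m
Therefore the lateral friction head loss = 0.0122 m.


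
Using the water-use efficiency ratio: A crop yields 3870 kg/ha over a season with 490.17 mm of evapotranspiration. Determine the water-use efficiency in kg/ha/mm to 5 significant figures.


Approach: apply the water-use efficiency ratio, WUE = yield/ET.
WUE = 3870 / 490.17 = 7.8952 kg/ha/mm
Therefore the water-use efficiency = 7.8952 kg/ha/mm.


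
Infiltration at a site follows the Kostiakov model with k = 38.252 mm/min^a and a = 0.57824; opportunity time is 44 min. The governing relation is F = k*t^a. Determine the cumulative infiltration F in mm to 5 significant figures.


F = 38.252 * 44^0.57824 = 341.16 mm
Therefore the cumulative infiltration F = 341.16 mm.


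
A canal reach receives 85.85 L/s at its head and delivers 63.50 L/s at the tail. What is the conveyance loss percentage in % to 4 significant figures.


Approach: apply the conveyance loss ratio, loss% = ((Q_head - Q_tail)/Q_head)*100.
loss = ((85.85 - 63.50)/85.85)*100 = 26.03 %
Therefore the conveyance loss percentage = 26.03 %.


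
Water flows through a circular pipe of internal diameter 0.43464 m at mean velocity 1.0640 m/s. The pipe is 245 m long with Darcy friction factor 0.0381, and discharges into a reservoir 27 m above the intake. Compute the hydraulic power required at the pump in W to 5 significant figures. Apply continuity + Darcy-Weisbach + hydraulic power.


Approach: apply continuity + Darcy-Weisbach + hydraulic power, Q = A*v; hf = f*(L/D)*(v^2/(2g)); H = static + hf; P = rho*g*Q*H.
Step 1 — flow rate (continuity, Q = A*v):
  A = pi*(0.43464/2)^2 = 0.1483711 m^2
  Q = 0.1483711 * 1.0640 = 0.1578668 m^3/s
Step 2 — friction head loss (Darcy-Weisbach):
  hf = 0.0381 * (245/0.43464) * (1.0640^2 / (2*9.81))
  hf = 1.239212 m
Step 3 — total head: H = 27 + 1.239212 = 28.23921 m
Step 4 — hydraulic power (P = rho*g*Q*H):
  P = 1000 * 9.81 * 0.1578668 * 28.23921 = 43733 W
Therefore the hydraulic power required at the pump = 43733 W.


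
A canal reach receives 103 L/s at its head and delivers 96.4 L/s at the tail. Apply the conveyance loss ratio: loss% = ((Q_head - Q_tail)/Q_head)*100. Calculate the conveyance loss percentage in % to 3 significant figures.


loss = ((103 - 96.4)/103)*100 = 6.41 %
Therefore the conveyance loss percentage = 6.41 %.


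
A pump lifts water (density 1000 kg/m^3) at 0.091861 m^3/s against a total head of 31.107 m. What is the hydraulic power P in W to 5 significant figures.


Approach: apply the hydraulic power relation, P = rho*g*Q*H.
P = 1000 * 9.81 * 0.091861 * 31.107 = 28032 W
Therefore the hydraulic power P = 28032 W.


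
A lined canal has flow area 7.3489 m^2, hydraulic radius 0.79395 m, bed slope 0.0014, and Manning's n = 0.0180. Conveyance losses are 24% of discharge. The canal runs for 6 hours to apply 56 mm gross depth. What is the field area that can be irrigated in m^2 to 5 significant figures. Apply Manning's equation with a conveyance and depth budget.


Approach: apply Manning's equation with a conveyance and depth budget, Q = (1/n)*A*R^(2/3)*S^(1/2); Q_field = Q*(1-loss); Area = Q_field*t/(d/1000).
Step 1 — canal discharge (Manning's equation):
  Q = (1/0.0180) * 7.3489 * 0.79395^(2/3) * 0.0014^(1/2) = 13.09813 m^3/s
Step 2 — delivered flow: Q_field = 13.09813*(1 - 24/100) = 9.954579 m^3/s
Step 3 — volume delivered: V = 9.954579 * 6*3600 = 215018.9 m^3
Step 4 — area served: A = V / (depth/1000) = 215018.9 / 0.056 = 3839600 m^2
Therefore the field area that can be irrigated = 3839600 m^2.


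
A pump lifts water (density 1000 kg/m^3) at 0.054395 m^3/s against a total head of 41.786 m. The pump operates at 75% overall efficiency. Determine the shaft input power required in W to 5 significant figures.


Approach: apply hydraulic power then efficiency conversion, P = rho*g*Q*H; P_in = P/eta.
Step 1 — hydraulic power (P = rho*g*Q*H):
  P = 1000 * 9.81 * 0.054395 * 41.786 = 22297.63 W
Step 2 — input power: P_in = P/eta = 22297.63 / 0.75 = 29730 W
Therefore the shaft input power required = 29730 W.


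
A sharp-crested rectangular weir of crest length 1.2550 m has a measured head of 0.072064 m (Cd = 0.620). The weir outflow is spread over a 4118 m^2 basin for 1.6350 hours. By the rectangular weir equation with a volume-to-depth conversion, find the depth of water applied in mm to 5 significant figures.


Approach: apply the rectangular weir equation with a volume-to-depth conversion, Q = (2/3)*Cd*L*sqrt(2g)*H^1.5; d = Q*t/A * 1000.
Step 1 — weir discharge:
  Q = (2/3)*0.620*1.2550*sqrt(2*9.81)*0.072064^1.5 = 0.04444994 m^3/s
Step 2 — volume: V = 0.04444994 * 1.6350*3600 = 261.6324 m^3
Step 3 — depth: d = V/A * 1000 = 261.6324/4118 * 1000 = 63.534 mm
Therefore the depth of water applied = 63.534 mm.


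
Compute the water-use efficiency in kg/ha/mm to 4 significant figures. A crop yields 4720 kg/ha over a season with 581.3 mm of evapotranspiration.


Approach: apply the water-use efficiency ratio, WUE = yield/ET.
WUE = 4720 / 581.3 = 8.120 kg/ha/mm
Therefore the water-use efficiency = 8.120 kg/ha/mm.


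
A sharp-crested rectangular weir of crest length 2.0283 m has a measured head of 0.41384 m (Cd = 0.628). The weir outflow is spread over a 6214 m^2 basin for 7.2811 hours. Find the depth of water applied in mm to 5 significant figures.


Approach: apply the rectangular weir equation with a volume-to-depth conversion, Q = (2/3)*Cd*L*sqrt(2g)*H^1.5; d = Q*t/A * 1000.
Step 1 — weir discharge:
  Q = (2/3)*0.628*2.0283*sqrt(2*9.81)*0.41384^1.5 = 1.001380 m^3/s
Step 2 — volume: V = 1.001380 * 7.2811*3600 = 26248.12 m^3
Step 3 — depth: d = V/A * 1000 = 26248.12/6214 * 1000 = 4224.0 mm
Therefore the depth of water applied = 4224.0 mm.


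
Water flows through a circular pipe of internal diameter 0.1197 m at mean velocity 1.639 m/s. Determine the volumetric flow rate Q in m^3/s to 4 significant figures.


Approach: apply the continuity equation for pipe flow, Q = A * v with A = pi*(D/2)^2.
A = pi*(0.1197/2)^2 = 0.0112533 m^2
Q = 0.0112533 * 1.639 = 0.01844 m^3/s
Therefore the volumetric flow rate Q = 0.01844 m^3/s.


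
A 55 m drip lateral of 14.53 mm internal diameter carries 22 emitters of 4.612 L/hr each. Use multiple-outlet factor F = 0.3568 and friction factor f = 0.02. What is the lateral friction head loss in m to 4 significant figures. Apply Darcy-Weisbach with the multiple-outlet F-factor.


Approach: apply Darcy-Weisbach with the multiple-outlet F-factor, Q = n*q/(3600*1000) m^3/s; v = Q/A; hf = F*f*(L/D)*(v^2/(2g)).
Q = 22*4.612/(3600*1000) = 2.81844e-05 m^3/s
A = pi*(14.53e-3/2)^2 = 1.65814e-04 m^2, so v = Q/A = 0.169976 m/s
hf = 0.3568*0.02*(55/0.01453)*(0.169976^2/(2*9.81)) = 0.03978 m
Therefore the lateral friction head loss = 0.03978 m.


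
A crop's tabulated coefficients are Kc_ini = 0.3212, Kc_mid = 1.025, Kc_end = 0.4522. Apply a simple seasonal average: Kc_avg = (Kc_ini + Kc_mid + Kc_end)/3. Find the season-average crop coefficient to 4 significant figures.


Kc_avg = (0.3212 + 1.025 + 0.4522)/3 = 0.5995
Therefore the season-average crop coefficient = 0.5995.


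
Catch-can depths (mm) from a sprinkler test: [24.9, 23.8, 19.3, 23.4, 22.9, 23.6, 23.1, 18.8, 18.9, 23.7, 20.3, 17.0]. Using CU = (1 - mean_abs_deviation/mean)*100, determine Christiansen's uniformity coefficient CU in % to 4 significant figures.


mean = 21.6417 mm
mean |d_i - mean| = 2.31806 mm
CU = (1 - 2.31806/21.6417)*100 = 89.29 %
Therefore Christiansen's uniformity coefficient CU = 89.29 %.


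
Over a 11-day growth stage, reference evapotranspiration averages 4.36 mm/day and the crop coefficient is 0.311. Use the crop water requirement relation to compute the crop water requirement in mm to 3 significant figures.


Approach: apply the crop water requirement relation, CWR = ET0 * Kc * days.
CWR = 4.36 * 0.311 * 11 = 14.9 mm
Therefore the crop water requirement = 14.9 mm.


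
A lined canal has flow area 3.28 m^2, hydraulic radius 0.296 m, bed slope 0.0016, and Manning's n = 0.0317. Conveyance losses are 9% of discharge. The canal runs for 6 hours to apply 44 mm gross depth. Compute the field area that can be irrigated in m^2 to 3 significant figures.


Approach: apply Manning's equation with a conveyance and depth budget, Q = (1/n)*A*R^(2/3)*S^(1/2); Q_field = Q*(1-loss); Area = Q_field*t/(d/1000).
Step 1 — canal discharge (Manning's equation):
  Q = (1/0.0317) * 3.28 * 0.296^(2/3) * 0.0016^(1/2) = 1.8382 m^3/s
Step 2 — delivered flow: Q_field = 1.8382*(1 - 9/100) = 1.6728 m^3/s
Step 3 — volume delivered: V = 1.6728 * 6*3600 = 36132 m^3
Step 4 — area served: A = V / (depth/1000) = 36132 / 0.044 = 821000 m^2
Therefore the field area that can be irrigated = 821000 m^2.


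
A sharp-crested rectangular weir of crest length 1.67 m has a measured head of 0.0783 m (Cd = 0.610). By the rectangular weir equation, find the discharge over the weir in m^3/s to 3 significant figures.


Approach: apply the rectangular weir equation, Q = (2/3)*Cd*L*sqrt(2g)*H^1.5.
Q = (2/3)*0.610*1.67*sqrt(2*9.81)*0.0783^1.5 = 0.0659 m^3/s
Therefore the discharge over the weir = 0.0659 m^3/s.


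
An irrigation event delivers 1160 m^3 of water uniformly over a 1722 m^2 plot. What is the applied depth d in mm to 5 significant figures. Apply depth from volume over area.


Approach: apply depth from volume over area, d = (V/A)*1000.
d = (1160 / 1722) * 1000 = 673.64 mm
Therefore the applied depth d = 673.64 mm.


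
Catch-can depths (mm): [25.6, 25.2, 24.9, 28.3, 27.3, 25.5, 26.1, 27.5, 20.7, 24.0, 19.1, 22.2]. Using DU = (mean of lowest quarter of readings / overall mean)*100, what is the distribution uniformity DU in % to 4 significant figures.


sorted lowest 3 of 12: [19.1, 20.7, 22.2] -> mean = 20.6667 mm
overall mean = 24.7000 mm
DU = (20.6667/24.7000)*100 = 83.67 %
Therefore the distribution uniformity DU = 83.67 %.


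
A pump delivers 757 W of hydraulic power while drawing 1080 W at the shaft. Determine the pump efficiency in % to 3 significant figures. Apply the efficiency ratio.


Approach: apply the efficiency ratio, eta = (P_out/P_in)*100.
eta = (757 / 1080) * 100 = 70.1 %
Therefore the pump efficiency = 70.1 %.


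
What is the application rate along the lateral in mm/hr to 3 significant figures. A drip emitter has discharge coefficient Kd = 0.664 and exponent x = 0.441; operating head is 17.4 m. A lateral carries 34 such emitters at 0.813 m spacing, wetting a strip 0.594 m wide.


Approach: apply the emitter equation with a lateral mass balance, q = Kd*h^x; Q = n*q; rate = Q/(n*spacing*width).
Step 1 — single emitter flow (q = Kd*h^x):
  q = 0.664 * 17.4^0.441 = 2.3402 L/hr
Step 2 — total lateral flow: Q = 34 * 2.3402 = 79.566 L/hr
Step 3 — wetted area: A = 34 * 0.813 * 0.594 = 16.419 m^2
Step 4 — application rate: Q/A = 79.566/16.419 = 4.85 mm/hr
Therefore the application rate along the lateral = 4.85 mm/hr.


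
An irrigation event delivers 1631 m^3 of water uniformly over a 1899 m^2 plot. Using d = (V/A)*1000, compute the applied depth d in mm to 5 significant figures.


d = (1631 / 1899) * 1000 = 858.87 mm
Therefore the applied depth d = 858.87 mm.


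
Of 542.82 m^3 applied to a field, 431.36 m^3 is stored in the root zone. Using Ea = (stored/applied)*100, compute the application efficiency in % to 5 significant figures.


Ea = (431.36/542.82)*100 = 79.466 %
Therefore the application efficiency = 79.466 %.


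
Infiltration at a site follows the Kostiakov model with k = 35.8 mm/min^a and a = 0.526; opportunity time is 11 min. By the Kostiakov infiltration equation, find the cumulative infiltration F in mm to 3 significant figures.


Approach: apply the Kostiakov infiltration equation, F = k*t^a.
F = 35.8 * 11^0.526 = 126 mm
Therefore the cumulative infiltration F = 126 mm.


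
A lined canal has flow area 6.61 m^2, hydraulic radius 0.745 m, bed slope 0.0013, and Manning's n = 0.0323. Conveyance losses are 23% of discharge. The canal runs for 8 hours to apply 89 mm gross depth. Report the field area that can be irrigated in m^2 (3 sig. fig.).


Approach: apply Manning's equation with a conveyance and depth budget, Q = (1/n)*A*R^(2/3)*S^(1/2); Q_field = Q*(1-loss); Area = Q_field*t/(d/1000).
Step 1 — canal discharge (Manning's equation):
  Q = (1/0.0323) * 6.61 * 0.745^(2/3) * 0.0013^(1/2) = 6.0638 m^3/s
Step 2 — delivered flow: Q_field = 6.0638*(1 - 23/100) = 4.6691 m^3/s
Step 3 — volume delivered: V = 4.6691 * 8*3600 = 134470 m^3
Step 4 — area served: A = V / (depth/1000) = 134470 / 0.089 = 1510000 m^2
Therefore the field area that can be irrigated = 1510000 m^2.


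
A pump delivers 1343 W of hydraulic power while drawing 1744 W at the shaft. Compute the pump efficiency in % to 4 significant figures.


Approach: apply the efficiency ratio, eta = (P_out/P_in)*100.
eta = (1343 / 1744) * 100 = 77.01 %
Therefore the pump efficiency = 77.01 %.


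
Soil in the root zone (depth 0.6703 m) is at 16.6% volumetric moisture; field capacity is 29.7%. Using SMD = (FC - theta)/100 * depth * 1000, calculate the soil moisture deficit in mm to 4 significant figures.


SMD = (29.7 - 16.6)/100 * 0.6703 * 1000 = 87.81 mm
Therefore the soil moisture deficit = 87.81 mm.


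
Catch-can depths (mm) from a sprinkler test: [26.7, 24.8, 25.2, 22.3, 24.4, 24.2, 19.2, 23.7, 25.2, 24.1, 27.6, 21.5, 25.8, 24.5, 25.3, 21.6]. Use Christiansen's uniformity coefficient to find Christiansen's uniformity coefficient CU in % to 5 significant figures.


Approach: apply Christiansen's uniformity coefficient, CU = (1 - mean_abs_deviation/mean)*100.
mean = 24.13125 mm
mean |d_i - mean| = 1.548437 mm
CU = (1 - 1.548437/24.13125)*100 = 93.583 %
Therefore Christiansen's uniformity coefficient CU = 93.583 %.


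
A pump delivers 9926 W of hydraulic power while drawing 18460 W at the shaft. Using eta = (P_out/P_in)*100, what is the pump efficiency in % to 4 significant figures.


eta = (9926 / 18460) * 100 = 53.77 %
Therefore the pump efficiency = 53.77 %.


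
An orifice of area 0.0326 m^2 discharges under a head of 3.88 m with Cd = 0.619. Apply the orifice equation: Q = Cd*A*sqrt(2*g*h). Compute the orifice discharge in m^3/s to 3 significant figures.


Q = 0.619 * 0.0326 * sqrt(2*9.81*3.88) = 0.176 m^3/s
Therefore the orifice discharge = 0.176 m^3/s.


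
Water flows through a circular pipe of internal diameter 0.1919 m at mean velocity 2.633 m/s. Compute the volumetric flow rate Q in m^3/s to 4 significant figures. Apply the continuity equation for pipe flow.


Approach: apply the continuity equation for pipe flow, Q = A * v with A = pi*(D/2)^2.
A = pi*(0.1919/2)^2 = 0.0289228 m^2
Q = 0.0289228 * 2.633 = 0.07615 m^3/s
Therefore the volumetric flow rate Q = 0.07615 m^3/s.


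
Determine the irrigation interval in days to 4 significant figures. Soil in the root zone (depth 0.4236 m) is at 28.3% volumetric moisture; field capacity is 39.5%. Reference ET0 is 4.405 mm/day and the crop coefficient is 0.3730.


Approach: apply soil-water budget scheduling, SMD = (FC-theta)/100*depth*1000; ETc = ET0*Kc; interval = SMD/ETc.
Step 1 — soil moisture deficit:
  SMD = (39.5 - 28.3)/100 * 0.4236 * 1000 = 47.4432 mm
Step 2 — daily crop ET (ETc = ET0*Kc):
  ETc = 4.405 * 0.3730 = 1.64306 mm/day
Step 3 — irrigation interval (SMD/ETc):
  interval = 47.4432 / 1.64306 = 28.87 days
Therefore the irrigation interval = 28.87 days.


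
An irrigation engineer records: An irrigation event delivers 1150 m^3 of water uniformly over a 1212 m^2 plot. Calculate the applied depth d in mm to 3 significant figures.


Approach: apply depth from volume over area, d = (V/A)*1000.
d = (1150 / 1212) * 1000 = 949 mm
Therefore the applied depth d = 949 mm.


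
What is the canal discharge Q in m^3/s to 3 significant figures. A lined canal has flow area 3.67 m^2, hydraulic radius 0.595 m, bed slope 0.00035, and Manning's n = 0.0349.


Approach: apply Manning's equation, Q = (1/n)*A*R^(2/3)*S^(1/2).
Q = (1/0.0349) * 3.67 * 0.595^(2/3) * 0.00035^(1/2) = 1.39 m^3/s
Therefore the canal discharge Q = 1.39 m^3/s.


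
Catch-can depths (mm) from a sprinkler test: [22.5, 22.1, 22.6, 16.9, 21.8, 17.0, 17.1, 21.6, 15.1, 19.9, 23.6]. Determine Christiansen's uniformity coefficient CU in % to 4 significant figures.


Approach: apply Christiansen's uniformity coefficient, CU = (1 - mean_abs_deviation/mean)*100.
mean = 20.0182 mm
mean |d_i - mean| = 2.56198 mm
CU = (1 - 2.56198/20.0182)*100 = 87.20 %
Therefore Christiansen's uniformity coefficient CU = 87.20 %.


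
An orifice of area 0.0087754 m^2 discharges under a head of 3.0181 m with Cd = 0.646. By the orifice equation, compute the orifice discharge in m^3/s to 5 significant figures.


Approach: apply the orifice equation, Q = Cd*A*sqrt(2*g*h).
Q = 0.646 * 0.0087754 * sqrt(2*9.81*3.0181) = 0.043623 m^3/s
Therefore the orifice discharge = 0.043623 m^3/s.


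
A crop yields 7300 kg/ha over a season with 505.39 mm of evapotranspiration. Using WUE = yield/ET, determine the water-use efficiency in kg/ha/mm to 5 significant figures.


WUE = 7300 / 505.39 = 14.444 kg/ha/mm
Therefore the water-use efficiency = 14.444 kg/ha/mm.


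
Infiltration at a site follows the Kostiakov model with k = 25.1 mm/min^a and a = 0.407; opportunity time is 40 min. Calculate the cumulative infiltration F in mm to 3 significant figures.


Approach: apply the Kostiakov infiltration equation, F = k*t^a.
F = 25.1 * 40^0.407 = 113 mm
Therefore the cumulative infiltration F = 113 mm.


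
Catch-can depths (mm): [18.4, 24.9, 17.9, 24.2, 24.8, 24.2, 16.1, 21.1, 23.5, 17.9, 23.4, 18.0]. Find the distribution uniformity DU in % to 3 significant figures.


Approach: apply the low-quarter distribution uniformity, DU = (mean of lowest quarter of readings / overall mean)*100.
sorted lowest 3 of 12: [16.1, 17.9, 17.9] -> mean = 17.300 mm
overall mean = 21.200 mm
DU = (17.300/21.200)*100 = 81.6 %
Therefore the distribution uniformity DU = 81.6 %.


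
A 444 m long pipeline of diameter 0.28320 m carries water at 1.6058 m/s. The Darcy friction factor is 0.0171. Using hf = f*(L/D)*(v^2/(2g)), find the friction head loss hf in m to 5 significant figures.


hf = 0.0171 * (444/0.28320) * (1.6058^2 / (2*9.81))
hf = 3.5235 m
Therefore the friction head loss hf = 3.5235 m.


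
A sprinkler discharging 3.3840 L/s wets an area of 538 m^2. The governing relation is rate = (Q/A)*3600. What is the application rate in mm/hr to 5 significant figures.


rate = (3.3840 / 538) * 3600 = 22.644 mm/hr
Therefore the application rate = 22.644 mm/hr.


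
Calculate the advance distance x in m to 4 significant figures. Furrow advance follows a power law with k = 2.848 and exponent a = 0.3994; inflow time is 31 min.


Approach: apply the power-law advance function, x = k*t^a.
x = 2.848 * 31^0.3994 = 11.23 m
Therefore the advance distance x = 11.23 m.


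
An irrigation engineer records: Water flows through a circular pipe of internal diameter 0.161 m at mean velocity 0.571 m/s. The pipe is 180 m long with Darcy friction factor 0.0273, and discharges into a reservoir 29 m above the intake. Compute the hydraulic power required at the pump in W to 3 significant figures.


Approach: apply continuity + Darcy-Weisbach + hydraulic power, Q = A*v; hf = f*(L/D)*(v^2/(2g)); H = static + hf; P = rho*g*Q*H.
Step 1 — flow rate (continuity, Q = A*v):
  A = pi*(0.161/2)^2 = 0.020358 m^2
  Q = 0.020358 * 0.571 = 0.011625 m^3/s
Step 2 — friction head loss (Darcy-Weisbach):
  hf = 0.0273 * (180/0.161) * (0.571^2 / (2*9.81))
  hf = 0.50720 m
Step 3 — total head: H = 29 + 0.50720 = 29.507 m
Step 4 — hydraulic power (P = rho*g*Q*H):
  P = 1000 * 9.81 * 0.011625 * 29.507 = 3360 W
Therefore the hydraulic power required at the pump = 3360 W.


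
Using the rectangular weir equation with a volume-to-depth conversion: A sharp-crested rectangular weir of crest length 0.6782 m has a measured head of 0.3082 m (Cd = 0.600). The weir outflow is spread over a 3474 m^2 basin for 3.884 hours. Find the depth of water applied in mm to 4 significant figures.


Approach: apply the rectangular weir equation with a volume-to-depth conversion, Q = (2/3)*Cd*L*sqrt(2g)*H^1.5; d = Q*t/A * 1000.
Step 1 — weir discharge:
  Q = (2/3)*0.600*0.6782*sqrt(2*9.81)*0.3082^1.5 = 0.205597 m^3/s
Step 2 — volume: V = 0.205597 * 3.884*3600 = 2874.74 m^3
Step 3 — depth: d = V/A * 1000 = 2874.74/3474 * 1000 = 827.5 mm
Therefore the depth of water applied = 827.5 mm.


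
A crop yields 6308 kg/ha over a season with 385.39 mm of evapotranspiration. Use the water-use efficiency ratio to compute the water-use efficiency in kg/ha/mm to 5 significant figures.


Approach: apply the water-use efficiency ratio, WUE = yield/ET.
WUE = 6308 / 385.39 = 16.368 kg/ha/mm
Therefore the water-use efficiency = 16.368 kg/ha/mm.


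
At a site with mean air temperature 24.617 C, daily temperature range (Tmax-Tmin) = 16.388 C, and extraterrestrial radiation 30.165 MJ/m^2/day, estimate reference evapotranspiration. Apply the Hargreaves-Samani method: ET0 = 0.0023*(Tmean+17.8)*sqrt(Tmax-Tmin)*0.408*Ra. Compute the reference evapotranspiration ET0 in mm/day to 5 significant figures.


ET0 = 0.0023*(24.617+17.8)*sqrt(16.388)*0.408*30.165 = 4.8606 mm/day
Therefore the reference evapotranspiration ET0 = 4.8606 mm/day.


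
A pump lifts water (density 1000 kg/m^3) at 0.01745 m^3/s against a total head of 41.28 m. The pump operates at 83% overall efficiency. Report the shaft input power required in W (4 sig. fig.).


Approach: apply hydraulic power then efficiency conversion, P = rho*g*Q*H; P_in = P/eta.
Step 1 — hydraulic power (P = rho*g*Q*H):
  P = 1000 * 9.81 * 0.01745 * 41.28 = 7066.50 W
Step 2 — input power: P_in = P/eta = 7066.50 / 0.83 = 8514 W
Therefore the shaft input power required = 8514 W.


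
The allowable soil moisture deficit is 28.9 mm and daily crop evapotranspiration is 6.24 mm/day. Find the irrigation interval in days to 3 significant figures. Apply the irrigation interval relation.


Approach: apply the irrigation interval relation, interval = SMD / ETc.
interval = 28.9 / 6.24 = 4.63 days
Therefore the irrigation interval = 4.63 days.


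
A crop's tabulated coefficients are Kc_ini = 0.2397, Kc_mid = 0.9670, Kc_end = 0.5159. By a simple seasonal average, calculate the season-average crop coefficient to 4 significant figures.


Approach: apply a simple seasonal average, Kc_avg = (Kc_ini + Kc_mid + Kc_end)/3.
Kc_avg = (0.2397 + 0.9670 + 0.5159)/3 = 0.5742
Therefore the season-average crop coefficient = 0.5742.


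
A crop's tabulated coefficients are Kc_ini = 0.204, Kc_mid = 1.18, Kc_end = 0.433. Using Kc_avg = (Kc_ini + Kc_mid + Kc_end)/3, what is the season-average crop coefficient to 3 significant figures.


Kc_avg = (0.204 + 1.18 + 0.433)/3 = 0.606
Therefore the season-average crop coefficient = 0.606.


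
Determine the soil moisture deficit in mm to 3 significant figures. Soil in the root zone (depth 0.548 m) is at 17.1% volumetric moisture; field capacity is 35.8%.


Approach: apply the soil moisture deficit relation, SMD = (FC - theta)/100 * depth * 1000.
SMD = (35.8 - 17.1)/100 * 0.548 * 1000 = 102 mm
Therefore the soil moisture deficit = 102 mm.


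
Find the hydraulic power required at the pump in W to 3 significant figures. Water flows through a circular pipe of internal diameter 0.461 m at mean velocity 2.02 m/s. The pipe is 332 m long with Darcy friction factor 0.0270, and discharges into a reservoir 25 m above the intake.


Approach: apply continuity + Darcy-Weisbach + hydraulic power, Q = A*v; hf = f*(L/D)*(v^2/(2g)); H = static + hf; P = rho*g*Q*H.
Step 1 — flow rate (continuity, Q = A*v):
  A = pi*(0.461/2)^2 = 0.16691 m^2
  Q = 0.16691 * 2.02 = 0.33717 m^3/s
Step 2 — friction head loss (Darcy-Weisbach):
  hf = 0.0270 * (332/0.461) * (2.02^2 / (2*9.81))
  hf = 4.0439 m
Step 3 — total head: H = 25 + 4.0439 = 29.044 m
Step 4 — hydraulic power (P = rho*g*Q*H):
  P = 1000 * 9.81 * 0.33717 * 29.044 = 96100 W
Therefore the hydraulic power required at the pump = 96100 W.


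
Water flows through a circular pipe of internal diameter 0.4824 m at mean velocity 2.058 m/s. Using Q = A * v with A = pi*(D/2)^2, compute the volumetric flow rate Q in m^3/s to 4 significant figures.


A = pi*(0.4824/2)^2 = 0.182770 m^2
Q = 0.182770 * 2.058 = 0.3761 m^3/s
Therefore the volumetric flow rate Q = 0.3761 m^3/s.


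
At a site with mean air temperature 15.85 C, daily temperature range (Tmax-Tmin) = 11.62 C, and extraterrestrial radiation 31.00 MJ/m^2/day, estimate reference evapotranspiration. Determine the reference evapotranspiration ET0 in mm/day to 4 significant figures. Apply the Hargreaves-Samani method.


Approach: apply the Hargreaves-Samani method, ET0 = 0.0023*(Tmean+17.8)*sqrt(Tmax-Tmin)*0.408*Ra.
ET0 = 0.0023*(15.85+17.8)*sqrt(11.62)*0.408*31.00 = 3.337 mm/day
Therefore the reference evapotranspiration ET0 = 3.337 mm/day.


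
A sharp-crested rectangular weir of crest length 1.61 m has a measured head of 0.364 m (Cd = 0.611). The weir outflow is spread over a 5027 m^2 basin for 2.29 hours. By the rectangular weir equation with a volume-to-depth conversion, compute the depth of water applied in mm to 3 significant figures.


Approach: apply the rectangular weir equation with a volume-to-depth conversion, Q = (2/3)*Cd*L*sqrt(2g)*H^1.5; d = Q*t/A * 1000.
Step 1 — weir discharge:
  Q = (2/3)*0.611*1.61*sqrt(2*9.81)*0.364^1.5 = 0.63794 m^3/s
Step 2 — volume: V = 0.63794 * 2.29*3600 = 5259.1 m^3
Step 3 — depth: d = V/A * 1000 = 5259.1/5027 * 1000 = 1050 mm
Therefore the depth of water applied = 1050 mm.


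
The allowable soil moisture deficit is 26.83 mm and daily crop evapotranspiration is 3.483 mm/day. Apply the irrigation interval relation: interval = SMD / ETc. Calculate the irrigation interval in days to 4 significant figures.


interval = 26.83 / 3.483 = 7.703 days
Therefore the irrigation interval = 7.703 days.


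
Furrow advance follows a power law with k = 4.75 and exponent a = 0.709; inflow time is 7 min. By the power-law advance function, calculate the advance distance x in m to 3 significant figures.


Approach: apply the power-law advance function, x = k*t^a.
x = 4.75 * 7^0.709 = 18.9 m
Therefore the advance distance x = 18.9 m.


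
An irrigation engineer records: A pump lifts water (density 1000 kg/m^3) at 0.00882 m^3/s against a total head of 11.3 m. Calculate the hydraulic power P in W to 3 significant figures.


Approach: apply the hydraulic power relation, P = rho*g*Q*H.
P = 1000 * 9.81 * 0.00882 * 11.3 = 978 W
Therefore the hydraulic power P = 978 W.


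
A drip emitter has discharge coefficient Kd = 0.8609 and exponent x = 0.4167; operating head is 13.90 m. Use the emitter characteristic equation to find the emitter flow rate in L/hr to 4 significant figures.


Approach: apply the emitter characteristic equation, q = Kd * h^x.
q = 0.8609 * 13.90^0.4167 = 2.578 L/hr
Therefore the emitter flow rate = 2.578 L/hr.


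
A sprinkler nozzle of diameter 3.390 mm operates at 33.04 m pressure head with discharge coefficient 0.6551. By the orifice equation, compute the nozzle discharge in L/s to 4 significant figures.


Approach: apply the orifice equation, Q = Cd*A*sqrt(2*g*h), A = pi*(d/2)^2.
A = pi*(3.390e-3/2)^2 = 9.02587e-06 m^2
Q = 0.6551 * 9.02587e-06 * sqrt(2*9.81*33.04) * 1000 = 0.1505 L/s
Therefore the nozzle discharge = 0.1505 L/s.


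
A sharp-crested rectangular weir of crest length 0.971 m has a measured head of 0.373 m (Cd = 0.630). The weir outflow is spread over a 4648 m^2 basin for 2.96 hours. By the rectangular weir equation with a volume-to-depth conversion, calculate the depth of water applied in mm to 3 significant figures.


Approach: apply the rectangular weir equation with a volume-to-depth conversion, Q = (2/3)*Cd*L*sqrt(2g)*H^1.5; d = Q*t/A * 1000.
Step 1 — weir discharge:
  Q = (2/3)*0.630*0.971*sqrt(2*9.81)*0.373^1.5 = 0.41151 m^3/s
Step 2 — volume: V = 0.41151 * 2.96*3600 = 4385.1 m^3
Step 3 — depth: d = V/A * 1000 = 4385.1/4648 * 1000 = 943 mm
Therefore the depth of water applied = 943 mm.


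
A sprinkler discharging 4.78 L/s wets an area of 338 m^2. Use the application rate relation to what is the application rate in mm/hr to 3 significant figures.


Approach: apply the application rate relation, rate = (Q/A)*3600.
rate = (4.78 / 338) * 3600 = 50.9 mm/hr
Therefore the application rate = 50.9 mm/hr.


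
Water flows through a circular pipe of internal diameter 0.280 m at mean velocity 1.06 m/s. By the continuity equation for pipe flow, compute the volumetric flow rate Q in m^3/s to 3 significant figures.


Approach: apply the continuity equation for pipe flow, Q = A * v with A = pi*(D/2)^2.
A = pi*(0.280/2)^2 = 0.061575 m^2
Q = 0.061575 * 1.06 = 0.0653 m^3/s
Therefore the volumetric flow rate Q = 0.0653 m^3/s.


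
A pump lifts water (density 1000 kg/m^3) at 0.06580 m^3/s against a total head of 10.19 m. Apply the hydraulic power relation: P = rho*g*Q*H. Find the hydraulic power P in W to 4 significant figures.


P = 1000 * 9.81 * 0.06580 * 10.19 = 6578 W
Therefore the hydraulic power P = 6578 W.


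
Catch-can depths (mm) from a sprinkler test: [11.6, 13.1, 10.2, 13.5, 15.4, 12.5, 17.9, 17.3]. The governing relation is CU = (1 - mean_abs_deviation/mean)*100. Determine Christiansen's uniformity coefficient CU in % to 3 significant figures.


mean = 13.938 mm
mean |d_i - mean| = 2.1969 mm
CU = (1 - 2.1969/13.938)*100 = 84.2 %
Therefore Christiansen's uniformity coefficient CU = 84.2 %.


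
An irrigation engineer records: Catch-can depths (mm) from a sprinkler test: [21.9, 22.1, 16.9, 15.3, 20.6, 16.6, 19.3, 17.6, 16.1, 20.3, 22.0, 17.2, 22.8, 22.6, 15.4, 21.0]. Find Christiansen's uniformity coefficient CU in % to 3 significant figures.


Approach: apply Christiansen's uniformity coefficient, CU = (1 - mean_abs_deviation/mean)*100.
mean = 19.231 mm
mean |d_i - mean| = 2.4398 mm
CU = (1 - 2.4398/19.231)*100 = 87.3 %
Therefore Christiansen's uniformity coefficient CU = 87.3 %.


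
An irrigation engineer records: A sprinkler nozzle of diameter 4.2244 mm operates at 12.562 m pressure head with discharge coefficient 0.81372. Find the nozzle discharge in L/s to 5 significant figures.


Approach: apply the orifice equation, Q = Cd*A*sqrt(2*g*h), A = pi*(d/2)^2.
A = pi*(4.2244e-3/2)^2 = 1.401587e-05 m^2
Q = 0.81372 * 1.401587e-05 * sqrt(2*9.81*12.562) * 1000 = 0.17905 L/s
Therefore the nozzle discharge = 0.17905 L/s.


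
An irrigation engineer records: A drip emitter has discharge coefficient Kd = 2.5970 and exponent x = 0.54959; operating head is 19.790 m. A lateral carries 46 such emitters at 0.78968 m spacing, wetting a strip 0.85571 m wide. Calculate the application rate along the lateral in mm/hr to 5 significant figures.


Approach: apply the emitter equation with a lateral mass balance, q = Kd*h^x; Q = n*q; rate = Q/(n*spacing*width).
Step 1 — single emitter flow (q = Kd*h^x):
  q = 2.5970 * 19.790^0.54959 = 13.39632 L/hr
Step 2 — total lateral flow: Q = 46 * 13.39632 = 616.2308 L/hr
Step 3 — wetted area: A = 46 * 0.78968 * 0.85571 = 31.08391 m^2
Step 4 — application rate: Q/A = 616.2308/31.08391 = 19.825 mm/hr
Therefore the application rate along the lateral = 19.825 mm/hr.


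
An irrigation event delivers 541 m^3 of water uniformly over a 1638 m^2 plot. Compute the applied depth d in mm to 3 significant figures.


Approach: apply depth from volume over area, d = (V/A)*1000.
d = (541 / 1638) * 1000 = 330 mm
Therefore the applied depth d = 330 mm.


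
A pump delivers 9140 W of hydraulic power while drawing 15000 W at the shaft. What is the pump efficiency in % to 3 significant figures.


Approach: apply the efficiency ratio, eta = (P_out/P_in)*100.
eta = (9140 / 15000) * 100 = 60.9 %
Therefore the pump efficiency = 60.9 %.


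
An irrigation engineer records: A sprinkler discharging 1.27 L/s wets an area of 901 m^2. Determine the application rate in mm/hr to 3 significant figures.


Approach: apply the application rate relation, rate = (Q/A)*3600.
rate = (1.27 / 901) * 3600 = 5.07 mm/hr
Therefore the application rate = 5.07 mm/hr.


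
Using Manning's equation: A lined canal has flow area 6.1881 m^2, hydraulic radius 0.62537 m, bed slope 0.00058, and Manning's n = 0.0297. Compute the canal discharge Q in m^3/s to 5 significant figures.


Approach: apply Manning's equation, Q = (1/n)*A*R^(2/3)*S^(1/2).
Q = (1/0.0297) * 6.1881 * 0.62537^(2/3) * 0.00058^(1/2) = 3.6695 m^3/s
Therefore the canal discharge Q = 3.6695 m^3/s.


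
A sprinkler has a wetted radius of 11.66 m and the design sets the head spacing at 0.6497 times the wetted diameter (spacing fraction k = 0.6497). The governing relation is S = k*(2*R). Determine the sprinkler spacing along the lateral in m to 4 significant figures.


S = 0.6497 * (2 * 11.66) = 15.15 m
Therefore the sprinkler spacing along the lateral = 15.15 m.


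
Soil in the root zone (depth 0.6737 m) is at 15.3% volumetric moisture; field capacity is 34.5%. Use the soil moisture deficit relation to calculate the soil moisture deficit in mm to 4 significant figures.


Approach: apply the soil moisture deficit relation, SMD = (FC - theta)/100 * depth * 1000.
SMD = (34.5 - 15.3)/100 * 0.6737 * 1000 = 129.4 mm
Therefore the soil moisture deficit = 129.4 mm.


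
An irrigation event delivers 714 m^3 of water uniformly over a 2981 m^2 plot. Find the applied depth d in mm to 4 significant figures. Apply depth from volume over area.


Approach: apply depth from volume over area, d = (V/A)*1000.
d = (714 / 2981) * 1000 = 239.5 mm
Therefore the applied depth d = 239.5 mm.


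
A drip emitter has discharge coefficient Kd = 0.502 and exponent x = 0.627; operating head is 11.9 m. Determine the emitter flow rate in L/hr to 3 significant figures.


Approach: apply the emitter characteristic equation, q = Kd * h^x.
q = 0.502 * 11.9^0.627 = 2.37 L/hr
Therefore the emitter flow rate = 2.37 L/hr.


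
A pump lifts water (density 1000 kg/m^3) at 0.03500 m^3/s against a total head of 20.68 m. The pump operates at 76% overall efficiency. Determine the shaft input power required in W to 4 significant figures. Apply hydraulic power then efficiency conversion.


Approach: apply hydraulic power then efficiency conversion, P = rho*g*Q*H; P_in = P/eta.
Step 1 — hydraulic power (P = rho*g*Q*H):
  P = 1000 * 9.81 * 0.03500 * 20.68 = 7100.48 W
Step 2 — input power: P_in = P/eta = 7100.48 / 0.76 = 9343 W
Therefore the shaft input power required = 9343 W.


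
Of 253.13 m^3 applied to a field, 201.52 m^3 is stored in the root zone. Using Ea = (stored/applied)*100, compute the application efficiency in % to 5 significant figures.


Ea = (201.52/253.13)*100 = 79.611 %
Therefore the application efficiency = 79.611 %.


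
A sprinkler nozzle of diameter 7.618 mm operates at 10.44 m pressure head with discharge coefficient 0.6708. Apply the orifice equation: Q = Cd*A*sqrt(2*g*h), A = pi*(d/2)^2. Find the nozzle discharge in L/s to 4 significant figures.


A = pi*(7.618e-3/2)^2 = 4.55797e-05 m^2
Q = 0.6708 * 4.55797e-05 * sqrt(2*9.81*10.44) * 1000 = 0.4376 L/s
Therefore the nozzle discharge = 0.4376 L/s.


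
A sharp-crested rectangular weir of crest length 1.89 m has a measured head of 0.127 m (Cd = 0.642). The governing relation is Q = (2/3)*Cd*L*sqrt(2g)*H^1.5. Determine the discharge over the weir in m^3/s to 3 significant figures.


Q = (2/3)*0.642*1.89*sqrt(2*9.81)*0.127^1.5 = 0.162 m^3/s
Therefore the discharge over the weir = 0.162 m^3/s.


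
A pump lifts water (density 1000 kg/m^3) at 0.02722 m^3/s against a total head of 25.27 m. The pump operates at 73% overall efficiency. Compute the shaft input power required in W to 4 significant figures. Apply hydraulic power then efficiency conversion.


Approach: apply hydraulic power then efficiency conversion, P = rho*g*Q*H; P_in = P/eta.
Step 1 — hydraulic power (P = rho*g*Q*H):
  P = 1000 * 9.81 * 0.02722 * 25.27 = 6747.80 W
Step 2 — input power: P_in = P/eta = 6747.80 / 0.73 = 9244 W
Therefore the shaft input power required = 9244 W.


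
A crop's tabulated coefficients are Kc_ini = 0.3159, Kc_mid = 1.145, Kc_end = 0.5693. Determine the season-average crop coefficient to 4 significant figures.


Approach: apply a simple seasonal average, Kc_avg = (Kc_ini + Kc_mid + Kc_end)/3.
Kc_avg = (0.3159 + 1.145 + 0.5693)/3 = 0.6767
Therefore the season-average crop coefficient = 0.6767.


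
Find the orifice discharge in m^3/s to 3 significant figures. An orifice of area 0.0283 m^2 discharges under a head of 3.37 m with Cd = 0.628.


Approach: apply the orifice equation, Q = Cd*A*sqrt(2*g*h).
Q = 0.628 * 0.0283 * sqrt(2*9.81*3.37) = 0.145 m^3/s
Therefore the orifice discharge = 0.145 m^3/s.


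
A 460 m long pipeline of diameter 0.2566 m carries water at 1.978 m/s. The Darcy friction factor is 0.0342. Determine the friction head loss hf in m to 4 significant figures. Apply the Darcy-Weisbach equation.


Approach: apply the Darcy-Weisbach equation, hf = f*(L/D)*(v^2/(2g)).
hf = 0.0342 * (460/0.2566) * (1.978^2 / (2*9.81))
hf = 12.23 m
Therefore the friction head loss hf = 12.23 m.


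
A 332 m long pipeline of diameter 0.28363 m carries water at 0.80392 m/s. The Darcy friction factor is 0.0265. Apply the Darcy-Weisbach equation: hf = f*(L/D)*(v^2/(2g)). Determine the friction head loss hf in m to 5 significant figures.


hf = 0.0265 * (332/0.28363) * (0.80392^2 / (2*9.81))
hf = 1.0218 m
Therefore the friction head loss hf = 1.0218 m.


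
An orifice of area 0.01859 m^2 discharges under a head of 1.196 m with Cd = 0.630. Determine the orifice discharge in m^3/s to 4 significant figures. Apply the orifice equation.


Approach: apply the orifice equation, Q = Cd*A*sqrt(2*g*h).
Q = 0.630 * 0.01859 * sqrt(2*9.81*1.196) = 0.05673 m^3/s
Therefore the orifice discharge = 0.05673 m^3/s.


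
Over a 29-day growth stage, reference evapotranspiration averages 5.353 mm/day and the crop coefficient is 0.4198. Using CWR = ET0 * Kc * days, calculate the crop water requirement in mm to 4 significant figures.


CWR = 5.353 * 0.4198 * 29 = 65.17 mm
Therefore the crop water requirement = 65.17 mm.
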